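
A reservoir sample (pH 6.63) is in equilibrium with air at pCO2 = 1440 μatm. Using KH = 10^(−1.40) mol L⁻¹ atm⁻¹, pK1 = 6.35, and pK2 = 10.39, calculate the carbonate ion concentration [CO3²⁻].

[CO2*] = KH · pCO2 = 10^(−1.40) × 1440×10^-6 = 5.733×10^-5 mol/L
α₀ = 1/(1 + K1/[H⁺] + K1K2/[H⁺]²) = 1/(1 + 10^+0.28 + 10^-3.48) = 0.3441
DIC = [CO2*]/α₀ = 5.733×10^-5 / 0.3441 = 0.1666 mmol/L
[CO3²⁻] = α₂·DIC; α₂ = 0.0001140, so [CO3²⁻] = 0.0001140 × 0.1666 = 1.90×10^-5 mmol/L = 0.0190 μmol/L

[CO3²⁻] = 0.0190 μmol/L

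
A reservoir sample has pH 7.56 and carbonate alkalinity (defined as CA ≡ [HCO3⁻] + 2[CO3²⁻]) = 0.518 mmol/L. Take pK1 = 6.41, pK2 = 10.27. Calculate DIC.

CA = [HCO3⁻] + 2[CO3²⁻] = (α₁ + 2α₂)·DIC
At pH 7.56: [H⁺]/K1 = 10^-1.15 = 0.070795, K2/[H⁺] = 10^-2.71 = 0.0019498
α₁ = 1/(1 + 0.070795 + 0.0019498) = 1/1.0727 = 0.9322; α₂ = α₁·K2/[H⁺] = 0.001818
α₁ + 2α₂ = 0.9358
DIC = CA / (α₁ + 2α₂) = 0.518 / 0.9358 = 0.554 mmol/L

DIC = 0.554 mmol/L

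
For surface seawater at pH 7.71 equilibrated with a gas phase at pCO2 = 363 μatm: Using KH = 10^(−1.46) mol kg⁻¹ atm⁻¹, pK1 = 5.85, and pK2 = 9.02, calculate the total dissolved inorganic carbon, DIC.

[CO2*] = KH · pCO2 = 10^(−1.46) × 363×10^-6 = 1.259×10^-5 mol/kg
α₀ = 1/(1 + K1/[H⁺] + K1K2/[H⁺]²) = 1/(1 + 10^+1.86 + 10^+0.55) = 0.01299
DIC = [CO2*]/α₀ = 1.259×10^-5 / 0.01299 = 0.969 mmol/kg

DIC = 0.969 mmol/kg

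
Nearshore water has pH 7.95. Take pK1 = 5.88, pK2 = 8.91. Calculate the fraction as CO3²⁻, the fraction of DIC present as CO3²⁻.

α₂ = 1 / (1 + [H⁺]/K2 + [H⁺]²/(K1K2)) = 1 / (1 + 10^+0.96 + 10^-1.11)
   = 1 / (1 + 9.1201 + 0.077625) = 1/10.198 = 0.09806

α₂ = 0.0981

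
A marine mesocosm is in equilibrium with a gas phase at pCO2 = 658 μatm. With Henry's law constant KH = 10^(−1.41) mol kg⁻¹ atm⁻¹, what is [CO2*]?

KH = 10^(−1.41) = 3.890×10^-2 mol kg⁻¹ atm⁻¹
[CO2*] = KH · pCO2 = 3.890×10^-2 × 658×10^-6 atm = 2.56×10^-5 mol/kg

[CO2*] = 25.6 μmol/kg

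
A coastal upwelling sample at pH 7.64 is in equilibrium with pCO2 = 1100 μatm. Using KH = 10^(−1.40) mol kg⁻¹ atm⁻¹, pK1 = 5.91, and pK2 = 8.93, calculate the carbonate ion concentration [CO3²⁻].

[CO2*] = KH · pCO2 = 10^(−1.40) × 1100×10^-6 = 4.379×10^-5 mol/kg
α₀ = 1/(1 + K1/[H⁺] + K1K2/[H⁺]²) = 1/(1 + 10^+1.73 + 10^+0.44) = 0.01740
DIC = [CO2*]/α₀ = 4.379×10^-5 / 0.01740 = 2.516 mmol/kg
[CO3²⁻] = α₂·DIC; α₂ = 0.04794, so [CO3²⁻] = 0.04794 × 2.516 = 0.121 mmol/kg

[CO3²⁻] = 0.121 mmol/kg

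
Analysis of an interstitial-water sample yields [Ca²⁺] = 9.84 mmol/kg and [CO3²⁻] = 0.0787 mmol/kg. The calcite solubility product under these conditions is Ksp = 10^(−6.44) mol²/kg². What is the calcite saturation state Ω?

Ω = 2.13

Ksp = 10^(−6.44) = 3.631×10^-7
Ω = [Ca²⁺][CO3²⁻]/Ksp = (9.84×10^-3)(0.0787×10^-3) / 3.631×10^-7 = 2.13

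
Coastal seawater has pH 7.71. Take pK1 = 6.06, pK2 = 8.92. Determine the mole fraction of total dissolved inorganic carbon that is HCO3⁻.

α₁ = 1 / (1 + [H⁺]/K1 + K2/[H⁺]) = 1 / (1 + 10^-1.65 + 10^-1.21)
   = 1 / (1 + 0.022387 + 0.061660) = 1/1.0840 = 0.9225

α₁ = 0.922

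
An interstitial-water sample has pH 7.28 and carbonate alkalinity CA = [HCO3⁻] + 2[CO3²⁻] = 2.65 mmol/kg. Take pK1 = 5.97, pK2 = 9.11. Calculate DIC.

CA = [HCO3⁻] + 2[CO3²⁻] = (α₁ + 2α₂)·DIC
At pH 7.28: [H⁺]/K1 = 10^-1.31 = 0.048978, K2/[H⁺] = 10^-1.83 = 0.014791
α₁ = 1/(1 + 0.048978 + 0.014791) = 1/1.0638 = 0.9401; α₂ = α₁·K2/[H⁺] = 0.01390
α₁ + 2α₂ = 0.9679
DIC = CA / (α₁ + 2α₂) = 2.65 / 0.9679 = 2.74 mmol/kg

DIC = 2.74 mmol/kg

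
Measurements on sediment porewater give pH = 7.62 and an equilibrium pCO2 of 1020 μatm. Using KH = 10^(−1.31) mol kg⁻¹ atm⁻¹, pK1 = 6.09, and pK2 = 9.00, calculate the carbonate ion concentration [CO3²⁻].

[CO2*] = KH · pCO2 = 10^(−1.31) × 1020×10^-6 = 4.996×10^-5 mol/kg
α₀ = 1/(1 + K1/[H⁺] + K1K2/[H⁺]²) = 1/(1 + 10^+1.53 + 10^+0.15) = 0.02755
DIC = [CO2*]/α₀ = 4.996×10^-5 / 0.02755 = 1.813 mmol/kg
[CO3²⁻] = α₂·DIC; α₂ = 0.03892, so [CO3²⁻] = 0.03892 × 1.813 = 0.0706 mmol/kg

[CO3²⁻] = 0.0706 mmol/kg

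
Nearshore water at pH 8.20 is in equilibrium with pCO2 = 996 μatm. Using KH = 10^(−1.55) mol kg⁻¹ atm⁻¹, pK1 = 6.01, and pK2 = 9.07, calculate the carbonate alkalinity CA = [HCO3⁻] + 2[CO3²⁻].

[CO2*] = KH · pCO2 = 10^(−1.55) × 996×10^-6 = 2.807×10^-5 mol/kg
α₀ = 1/(1 + K1/[H⁺] + K1K2/[H⁺]²) = 1/(1 + 10^+2.19 + 10^+1.32) = 0.005657
DIC = [CO2*]/α₀ = 2.807×10^-5 / 0.005657 = 4.962 mmol/kg
CA = (α₁ + 2α₂)·DIC = (0.8762 + 2×0.1182) × 4.962 = 5.52 mmol/kg

CA = 5.52 mmol/kg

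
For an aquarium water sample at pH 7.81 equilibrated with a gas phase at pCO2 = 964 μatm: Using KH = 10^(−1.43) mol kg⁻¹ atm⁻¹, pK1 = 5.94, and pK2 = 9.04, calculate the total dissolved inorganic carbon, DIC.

[CO2*] = KH · pCO2 = 10^(−1.43) × 964×10^-6 = 3.582×10^-5 mol/kg
α₀ = 1/(1 + K1/[H⁺] + K1K2/[H⁺]²) = 1/(1 + 10^+1.87 + 10^+0.64) = 0.01258
DIC = [CO2*]/α₀ = 3.582×10^-5 / 0.01258 = 2.85 mmol/kg

DIC = 2.85 mmol/kg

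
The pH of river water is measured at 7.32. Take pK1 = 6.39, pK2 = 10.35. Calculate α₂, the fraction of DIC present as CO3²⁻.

α₂ = 1 / (1 + [H⁺]/K2 + [H⁺]²/(K1K2)) = 1 / (1 + 10^+3.03 + 10^+2.10)
   = 1 / (1 + 1071.5 + 125.89) = 1/1198.4 = 0.0008344

α₂ = 0.000834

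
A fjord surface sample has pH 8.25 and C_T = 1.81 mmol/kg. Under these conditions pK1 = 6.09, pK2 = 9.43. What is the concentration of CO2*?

[CO2*] = 11.7 μmol/kg

α₀ = 1 / (1 + K1/[H⁺] + K1K2/[H⁺]²) = 1 / (1 + 10^+2.16 + 10^+0.98)
   = 1 / (1 + 144.54 + 9.5499) = 1/155.09 = 0.006448
[CO2*] = α₀ × DIC = 0.006448 × 1.81 = 0.0117 mmol/kg = 11.7 μmol/kg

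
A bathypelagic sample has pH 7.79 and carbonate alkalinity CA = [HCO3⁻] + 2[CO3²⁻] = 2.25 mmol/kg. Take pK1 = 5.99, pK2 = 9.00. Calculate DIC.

CA = [HCO3⁻] + 2[CO3²⁻] = (α₁ + 2α₂)·DIC
At pH 7.79: [H⁺]/K1 = 10^-1.80 = 0.015849, K2/[H⁺] = 10^-1.21 = 0.061660
α₁ = 1/(1 + 0.015849 + 0.061660) = 1/1.0775 = 0.9281; α₂ = α₁·K2/[H⁺] = 0.05722
α₁ + 2α₂ = 1.0425
DIC = CA / (α₁ + 2α₂) = 2.25 / 1.0425 = 2.16 mmol/kg

DIC = 2.16 mmol/kg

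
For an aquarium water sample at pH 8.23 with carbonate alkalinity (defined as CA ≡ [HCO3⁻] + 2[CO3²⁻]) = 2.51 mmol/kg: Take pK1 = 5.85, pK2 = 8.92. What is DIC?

CA = [HCO3⁻] + 2[CO3²⁻] = (α₁ + 2α₂)·DIC
At pH 8.23: [H⁺]/K1 = 10^-2.38 = 0.0041687, K2/[H⁺] = 10^-0.69 = 0.20417
α₁ = 1/(1 + 0.0041687 + 0.20417) = 1/1.2083 = 0.8276; α₂ = α₁·K2/[H⁺] = 0.1690
α₁ + 2α₂ = 1.1655
DIC = CA / (α₁ + 2α₂) = 2.51 / 1.1655 = 2.15 mmol/kg

DIC = 2.15 mmol/kg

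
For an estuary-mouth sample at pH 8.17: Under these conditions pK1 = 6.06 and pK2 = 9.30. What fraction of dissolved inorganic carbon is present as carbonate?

α₂ = 1 / (1 + [H⁺]/K2 + [H⁺]²/(K1K2)) = 1 / (1 + 10^+1.13 + 10^-0.98)
   = 1 / (1 + 13.490 + 0.10471) = 1/14.594 = 0.06852

α₂ = 0.0685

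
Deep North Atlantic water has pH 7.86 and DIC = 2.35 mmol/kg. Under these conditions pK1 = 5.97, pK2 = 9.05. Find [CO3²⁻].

[CO3²⁻] = 0.141 mmol/kg

α₂ = 1 / (1 + [H⁺]/K2 + [H⁺]²/(K1K2)) = 1 / (1 + 10^+1.19 + 10^-0.70)
   = 1 / (1 + 15.488 + 0.19953) = 1/16.688 = 0.05992
[CO3²⁻] = α₂ × DIC = 0.05992 × 2.35 = 0.141 mmol/kg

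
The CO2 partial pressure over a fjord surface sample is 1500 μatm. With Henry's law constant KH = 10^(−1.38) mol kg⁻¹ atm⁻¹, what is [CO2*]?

KH = 10^(−1.38) = 4.169×10^-2 mol kg⁻¹ atm⁻¹
[CO2*] = KH · pCO2 = 4.169×10^-2 × 1500×10^-6 atm = 6.25×10^-5 mol/kg

[CO2*] = 62.5 μmol/kg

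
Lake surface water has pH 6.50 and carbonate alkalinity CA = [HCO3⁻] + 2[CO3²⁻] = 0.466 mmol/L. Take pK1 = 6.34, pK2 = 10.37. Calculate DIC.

DIC = 0.788 mmol/L

CA = [HCO3⁻] + 2[CO3²⁻] = (α₁ + 2α₂)·DIC
At pH 6.50: [H⁺]/K1 = 10^-0.16 = 0.69183, K2/[H⁺] = 10^-3.87 = 0.00013490
α₁ = 1/(1 + 0.69183 + 0.00013490) = 1/1.6920 = 0.5910; α₂ = α₁·K2/[H⁺] = 7.973×10^-5
α₁ + 2α₂ = 0.5912
DIC = CA / (α₁ + 2α₂) = 0.466 / 0.5912 = 0.788 mmol/L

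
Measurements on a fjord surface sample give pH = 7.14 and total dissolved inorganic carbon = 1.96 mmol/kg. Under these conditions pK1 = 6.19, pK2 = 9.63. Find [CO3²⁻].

α₂ = 1 / (1 + [H⁺]/K2 + [H⁺]²/(K1K2)) = 1 / (1 + 10^+2.49 + 10^+1.54)
   = 1 / (1 + 309.03 + 34.674) = 1/344.70 = 0.002901
[CO3²⁻] = α₂ × DIC = 0.002901 × 1.96 = 0.00569 mmol/kg = 5.69 μmol/kg

[CO3²⁻] = 5.69 μmol/kg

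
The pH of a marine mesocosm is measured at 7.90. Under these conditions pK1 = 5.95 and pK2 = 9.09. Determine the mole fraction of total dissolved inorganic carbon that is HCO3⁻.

α₁ = 1 / (1 + [H⁺]/K1 + K2/[H⁺]) = 1 / (1 + 10^-1.95 + 10^-1.19)
   = 1 / (1 + 0.011220 + 0.064565) = 1/1.0758 = 0.9296

α₁ = 0.930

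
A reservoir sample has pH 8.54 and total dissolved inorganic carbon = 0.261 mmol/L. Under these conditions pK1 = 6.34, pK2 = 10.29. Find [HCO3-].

[HCO3⁻] = 0.255 mmol/L

α₁ = 1 / (1 + [H⁺]/K1 + K2/[H⁺]) = 1 / (1 + 10^-2.20 + 10^-1.75)
   = 1 / (1 + 0.0063096 + 0.017783) = 1/1.0241 = 0.9765
[HCO3⁻] = α₁ × DIC = 0.9765 × 0.261 = 0.255 mmol/L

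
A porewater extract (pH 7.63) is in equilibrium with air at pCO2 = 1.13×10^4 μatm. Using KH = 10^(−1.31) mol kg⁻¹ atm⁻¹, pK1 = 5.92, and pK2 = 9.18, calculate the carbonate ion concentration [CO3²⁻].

[CO3²⁻] = 0.800 mmol/kg

[CO2*] = KH · pCO2 = 10^(−1.31) × 1.13×10^4×10^-6 = 5.535×10^-4 mol/kg
α₀ = 1/(1 + K1/[H⁺] + K1K2/[H⁺]²) = 1/(1 + 10^+1.71 + 10^+0.16) = 0.01861
DIC = [CO2*]/α₀ = 5.535×10^-4 / 0.01861 = 29.74 mmol/kg
[CO3²⁻] = α₂·DIC; α₂ = 0.02690, so [CO3²⁻] = 0.02690 × 29.74 = 0.800 mmol/kg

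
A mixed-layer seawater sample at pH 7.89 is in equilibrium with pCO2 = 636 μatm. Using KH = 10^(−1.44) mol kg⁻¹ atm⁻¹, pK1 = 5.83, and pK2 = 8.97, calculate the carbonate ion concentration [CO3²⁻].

[CO3²⁻] = 0.221 mmol/kg

[CO2*] = KH · pCO2 = 10^(−1.44) × 636×10^-6 = 2.309×10^-5 mol/kg
α₀ = 1/(1 + K1/[H⁺] + K1K2/[H⁺]²) = 1/(1 + 10^+2.06 + 10^+0.98) = 0.007977
DIC = [CO2*]/α₀ = 2.309×10^-5 / 0.007977 = 2.895 mmol/kg
[CO3²⁻] = α₂·DIC; α₂ = 0.07618, so [CO3²⁻] = 0.07618 × 2.895 = 0.221 mmol/kg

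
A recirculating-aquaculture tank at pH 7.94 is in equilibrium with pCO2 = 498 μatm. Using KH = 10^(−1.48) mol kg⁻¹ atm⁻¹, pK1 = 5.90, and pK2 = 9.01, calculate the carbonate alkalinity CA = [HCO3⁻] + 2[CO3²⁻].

[CO2*] = KH · pCO2 = 10^(−1.48) × 498×10^-6 = 1.649×10^-5 mol/kg
α₀ = 1/(1 + K1/[H⁺] + K1K2/[H⁺]²) = 1/(1 + 10^+2.04 + 10^+0.97) = 0.008335
DIC = [CO2*]/α₀ = 1.649×10^-5 / 0.008335 = 1.979 mmol/kg
CA = (α₁ + 2α₂)·DIC = (0.9139 + 2×0.07778) × 1.979 = 2.12 mmol/kg

CA = 2.12 mmol/kg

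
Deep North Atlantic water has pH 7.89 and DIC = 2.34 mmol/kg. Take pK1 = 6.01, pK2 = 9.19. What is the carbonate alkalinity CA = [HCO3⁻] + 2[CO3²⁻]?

CA = [HCO3⁻] + 2[CO3²⁻] = (α₁ + 2α₂)·DIC
At pH 7.89: [H⁺]/K1 = 10^-1.88 = 0.013183, K2/[H⁺] = 10^-1.30 = 0.050119
α₁ = 1/(1 + 0.013183 + 0.050119) = 1/1.0633 = 0.9405; α₂ = α₁·K2/[H⁺] = 0.04714
α₁ + 2α₂ = 1.0347
CA = 1.0347 × 2.34 = 2.42 mmol/kg

CA = 2.42 mmol/kg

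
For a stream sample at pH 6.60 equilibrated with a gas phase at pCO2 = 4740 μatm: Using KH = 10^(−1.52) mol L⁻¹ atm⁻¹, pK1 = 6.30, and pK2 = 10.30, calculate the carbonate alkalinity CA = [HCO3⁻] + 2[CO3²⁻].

CA = 0.286 mmol/L

[CO2*] = KH · pCO2 = 10^(−1.52) × 4740×10^-6 = 1.431×10^-4 mol/L
α₀ = 1/(1 + K1/[H⁺] + K1K2/[H⁺]²) = 1/(1 + 10^+0.30 + 10^-3.40) = 0.3338
DIC = [CO2*]/α₀ = 1.431×10^-4 / 0.3338 = 0.4288 mmol/L
CA = (α₁ + 2α₂)·DIC = (0.6661 + 2×0.0001329) × 0.4288 = 0.286 mmol/L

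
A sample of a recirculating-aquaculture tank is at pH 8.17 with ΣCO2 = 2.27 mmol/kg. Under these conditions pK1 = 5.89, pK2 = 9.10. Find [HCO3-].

α₁ = 1 / (1 + [H⁺]/K1 + K2/[H⁺]) = 1 / (1 + 10^-2.28 + 10^-0.93)
   = 1 / (1 + 0.0052481 + 0.11749) = 1/1.1227 = 0.8907
[HCO3⁻] = α₁ × DIC = 0.8907 × 2.27 = 2.02 mmol/kg

[HCO3⁻] = 2.02 mmol/kg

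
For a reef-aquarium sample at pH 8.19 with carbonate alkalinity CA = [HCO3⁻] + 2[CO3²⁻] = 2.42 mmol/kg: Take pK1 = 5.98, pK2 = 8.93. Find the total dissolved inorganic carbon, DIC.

DIC = 2.11 mmol/kg

CA = [HCO3⁻] + 2[CO3²⁻] = (α₁ + 2α₂)·DIC
At pH 8.19: [H⁺]/K1 = 10^-2.21 = 0.0061660, K2/[H⁺] = 10^-0.74 = 0.18197
α₁ = 1/(1 + 0.0061660 + 0.18197) = 1/1.1881 = 0.8417; α₂ = α₁·K2/[H⁺] = 0.1532
α₁ + 2α₂ = 1.1480
DIC = CA / (α₁ + 2α₂) = 2.42 / 1.1480 = 2.11 mmol/kg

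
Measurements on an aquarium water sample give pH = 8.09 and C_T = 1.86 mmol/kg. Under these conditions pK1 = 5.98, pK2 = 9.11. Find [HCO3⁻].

α₁ = 1 / (1 + [H⁺]/K1 + K2/[H⁺]) = 1 / (1 + 10^-2.11 + 10^-1.02)
   = 1 / (1 + 0.0077625 + 0.095499) = 1/1.1033 = 0.9064
[HCO3⁻] = α₁ × DIC = 0.9064 × 1.86 = 1.69 mmol/kg

[HCO3⁻] = 1.69 mmol/kg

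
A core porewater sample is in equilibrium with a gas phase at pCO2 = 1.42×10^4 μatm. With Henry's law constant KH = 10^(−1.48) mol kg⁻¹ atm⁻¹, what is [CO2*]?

KH = 10^(−1.48) = 3.311×10^-2 mol kg⁻¹ atm⁻¹
[CO2*] = KH · pCO2 = 3.311×10^-2 × 1.42×10^4×10^-6 atm = 4.70×10^-4 mol/kg

[CO2*] = 470 μmol/kg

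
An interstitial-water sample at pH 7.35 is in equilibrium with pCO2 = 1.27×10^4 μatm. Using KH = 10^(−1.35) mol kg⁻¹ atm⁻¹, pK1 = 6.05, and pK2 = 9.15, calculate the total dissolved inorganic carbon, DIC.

DIC = 12.1 mmol/kg

[CO2*] = KH · pCO2 = 10^(−1.35) × 1.27×10^4×10^-6 = 5.673×10^-4 mol/kg
α₀ = 1/(1 + K1/[H⁺] + K1K2/[H⁺]²) = 1/(1 + 10^+1.30 + 10^-0.50) = 0.04702
DIC = [CO2*]/α₀ = 5.673×10^-4 / 0.04702 = 12.1 mmol/kg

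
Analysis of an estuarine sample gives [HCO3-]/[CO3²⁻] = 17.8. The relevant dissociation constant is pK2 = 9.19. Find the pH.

pH = 7.94

From K2 = [H⁺][CO3²⁻]/[HCO3-]:  pH = pK2 − log₁₀([HCO3-]/[CO3²⁻])
log₁₀(17.8) = +1.250
pH = 9.19 − (+1.250) = 7.94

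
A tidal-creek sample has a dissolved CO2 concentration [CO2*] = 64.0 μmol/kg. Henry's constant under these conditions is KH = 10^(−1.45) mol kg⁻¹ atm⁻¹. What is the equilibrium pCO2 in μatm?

KH = 10^(−1.45) = 3.548×10^-2 mol kg⁻¹ atm⁻¹
pCO2 = [CO2*]/KH = 64.0×10^-6 / 3.548×10^-2 = 1.80×10^-3 atm = 1800 μatm

pCO2 = 1800 μatm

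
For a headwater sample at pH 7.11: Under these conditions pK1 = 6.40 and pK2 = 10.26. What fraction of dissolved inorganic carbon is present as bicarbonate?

α₁ = 0.836

α₁ = 1 / (1 + [H⁺]/K1 + K2/[H⁺]) = 1 / (1 + 10^-0.71 + 10^-3.15)
   = 1 / (1 + 0.19498 + 0.00070795) = 1/1.1957 = 0.8363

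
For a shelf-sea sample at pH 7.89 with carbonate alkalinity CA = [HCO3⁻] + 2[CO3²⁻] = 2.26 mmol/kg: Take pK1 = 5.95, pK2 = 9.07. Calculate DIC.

CA = [HCO3⁻] + 2[CO3²⁻] = (α₁ + 2α₂)·DIC
At pH 7.89: [H⁺]/K1 = 10^-1.94 = 0.011482, K2/[H⁺] = 10^-1.18 = 0.066069
α₁ = 1/(1 + 0.011482 + 0.066069) = 1/1.0776 = 0.9280; α₂ = α₁·K2/[H⁺] = 0.06131
α₁ + 2α₂ = 1.0507
DIC = CA / (α₁ + 2α₂) = 2.26 / 1.0507 = 2.15 mmol/kg

DIC = 2.15 mmol/kg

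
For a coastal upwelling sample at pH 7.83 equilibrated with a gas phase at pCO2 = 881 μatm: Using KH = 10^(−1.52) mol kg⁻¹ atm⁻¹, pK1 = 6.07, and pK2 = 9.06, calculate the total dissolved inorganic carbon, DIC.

DIC = 1.65 mmol/kg

[CO2*] = KH · pCO2 = 10^(−1.52) × 881×10^-6 = 2.661×10^-5 mol/kg
α₀ = 1/(1 + K1/[H⁺] + K1K2/[H⁺]²) = 1/(1 + 10^+1.76 + 10^+0.53) = 0.01615
DIC = [CO2*]/α₀ = 2.661×10^-5 / 0.01615 = 1.65 mmol/kg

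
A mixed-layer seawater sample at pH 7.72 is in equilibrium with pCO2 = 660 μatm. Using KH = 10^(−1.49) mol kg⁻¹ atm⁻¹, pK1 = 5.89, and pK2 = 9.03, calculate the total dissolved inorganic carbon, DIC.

DIC = 1.54 mmol/kg

[CO2*] = KH · pCO2 = 10^(−1.49) × 660×10^-6 = 2.136×10^-5 mol/kg
α₀ = 1/(1 + K1/[H⁺] + K1K2/[H⁺]²) = 1/(1 + 10^+1.83 + 10^+0.52) = 0.01390
DIC = [CO2*]/α₀ = 2.136×10^-5 / 0.01390 = 1.54 mmol/kg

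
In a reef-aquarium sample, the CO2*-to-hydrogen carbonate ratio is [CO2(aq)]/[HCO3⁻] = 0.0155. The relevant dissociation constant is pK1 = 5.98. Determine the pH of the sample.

From K1 = [H⁺][HCO3⁻]/[CO2(aq)]:  pH = pK1 − log₁₀([CO2(aq)]/[HCO3⁻])
log₁₀(0.0155) = -1.810
pH = 5.98 − (-1.810) = 7.79

pH = 7.79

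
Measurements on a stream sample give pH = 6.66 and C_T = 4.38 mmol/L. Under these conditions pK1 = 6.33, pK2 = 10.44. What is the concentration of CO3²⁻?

α₂ = 1 / (1 + [H⁺]/K2 + [H⁺]²/(K1K2)) = 1 / (1 + 10^+3.78 + 10^+3.45)
   = 1 / (1 + 6025.6 + 2818.4) = 1/8845.0 = 0.0001131
[CO3²⁻] = α₂ × DIC = 0.0001131 × 4.38 = 0.000495 mmol/L = 0.495 μmol/L

[CO3²⁻] = 0.495 μmol/L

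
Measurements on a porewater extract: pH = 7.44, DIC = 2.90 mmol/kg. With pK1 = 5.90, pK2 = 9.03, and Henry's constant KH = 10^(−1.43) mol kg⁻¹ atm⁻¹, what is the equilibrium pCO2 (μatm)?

pCO2 = 2130 μatm

α₀ = 1 / (1 + K1/[H⁺] + K1K2/[H⁺]²) = 1 / (1 + 10^+1.54 + 10^-0.05)
   = 1 / (1 + 34.674 + 0.89125) = 1/36.565 = 0.02735
[CO2*] = α₀ × DIC = 0.02735 × 2.90 = 0.07931 mmol/kg
pCO2 = [CO2*]/KH = 7.931×10^-5 / 3.715×10^-2 = 2130 μatm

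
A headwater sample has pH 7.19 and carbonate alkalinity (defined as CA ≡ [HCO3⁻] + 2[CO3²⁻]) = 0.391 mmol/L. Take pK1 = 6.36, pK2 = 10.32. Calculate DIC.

DIC = 0.448 mmol/L

CA = [HCO3⁻] + 2[CO3²⁻] = (α₁ + 2α₂)·DIC
At pH 7.19: [H⁺]/K1 = 10^-0.83 = 0.14791, K2/[H⁺] = 10^-3.13 = 0.00074131
α₁ = 1/(1 + 0.14791 + 0.00074131) = 1/1.1487 = 0.8706; α₂ = α₁·K2/[H⁺] = 0.0006454
α₁ + 2α₂ = 0.8719
DIC = CA / (α₁ + 2α₂) = 0.391 / 0.8719 = 0.448 mmol/L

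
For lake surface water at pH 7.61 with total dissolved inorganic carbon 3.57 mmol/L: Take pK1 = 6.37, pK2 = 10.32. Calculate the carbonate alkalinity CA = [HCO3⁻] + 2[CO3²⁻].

CA = [HCO3⁻] + 2[CO3²⁻] = (α₁ + 2α₂)·DIC
At pH 7.61: [H⁺]/K1 = 10^-1.24 = 0.057544, K2/[H⁺] = 10^-2.71 = 0.0019498
α₁ = 1/(1 + 0.057544 + 0.0019498) = 1/1.0595 = 0.9438; α₂ = α₁·K2/[H⁺] = 0.001840
α₁ + 2α₂ = 0.9475
CA = 0.9475 × 3.57 = 3.38 mmol/L

CA = 3.38 mmol/L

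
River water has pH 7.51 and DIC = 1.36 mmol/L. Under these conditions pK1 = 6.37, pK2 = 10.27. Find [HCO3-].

[HCO3⁻] = 1.27 mmol/L

α₁ = 1 / (1 + [H⁺]/K1 + K2/[H⁺]) = 1 / (1 + 10^-1.14 + 10^-2.76)
   = 1 / (1 + 0.072444 + 0.0017378) = 1/1.0742 = 0.9309
[HCO3⁻] = α₁ × DIC = 0.9309 × 1.36 = 1.27 mmol/L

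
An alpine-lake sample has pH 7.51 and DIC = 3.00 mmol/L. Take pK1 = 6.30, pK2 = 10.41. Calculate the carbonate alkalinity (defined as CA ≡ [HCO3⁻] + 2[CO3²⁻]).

CA = 2.83 mmol/L

CA = [HCO3⁻] + 2[CO3²⁻] = (α₁ + 2α₂)·DIC
At pH 7.51: [H⁺]/K1 = 10^-1.21 = 0.061660, K2/[H⁺] = 10^-2.90 = 0.0012589
α₁ = 1/(1 + 0.061660 + 0.0012589) = 1/1.0629 = 0.9408; α₂ = α₁·K2/[H⁺] = 0.001184
α₁ + 2α₂ = 0.9432
CA = 0.9432 × 3.00 = 2.83 mmol/L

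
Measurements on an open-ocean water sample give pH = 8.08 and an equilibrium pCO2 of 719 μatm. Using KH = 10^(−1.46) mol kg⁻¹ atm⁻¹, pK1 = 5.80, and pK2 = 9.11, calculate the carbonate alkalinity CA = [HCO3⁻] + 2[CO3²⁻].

[CO2*] = KH · pCO2 = 10^(−1.46) × 719×10^-6 = 2.493×10^-5 mol/kg
α₀ = 1/(1 + K1/[H⁺] + K1K2/[H⁺]²) = 1/(1 + 10^+2.28 + 10^+1.25) = 0.004777
DIC = [CO2*]/α₀ = 2.493×10^-5 / 0.004777 = 5.219 mmol/kg
CA = (α₁ + 2α₂)·DIC = (0.9103 + 2×0.08495) × 5.219 = 5.64 mmol/kg

CA = 5.64 mmol/kg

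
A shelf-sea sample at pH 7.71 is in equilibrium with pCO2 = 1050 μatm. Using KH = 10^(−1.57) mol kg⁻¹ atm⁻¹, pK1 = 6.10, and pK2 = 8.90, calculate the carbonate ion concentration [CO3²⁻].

[CO2*] = KH · pCO2 = 10^(−1.57) × 1050×10^-6 = 2.826×10^-5 mol/kg
α₀ = 1/(1 + K1/[H⁺] + K1K2/[H⁺]²) = 1/(1 + 10^+1.61 + 10^+0.42) = 0.02254
DIC = [CO2*]/α₀ = 2.826×10^-5 / 0.02254 = 1.254 mmol/kg
[CO3²⁻] = α₂·DIC; α₂ = 0.05928, so [CO3²⁻] = 0.05928 × 1.254 = 0.0743 mmol/kg

[CO3²⁻] = 0.0743 mmol/kg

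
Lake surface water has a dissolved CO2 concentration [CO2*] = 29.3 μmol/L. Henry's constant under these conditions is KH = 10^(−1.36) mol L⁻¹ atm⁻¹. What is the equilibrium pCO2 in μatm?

KH = 10^(−1.36) = 4.365×10^-2 mol L⁻¹ atm⁻¹
pCO2 = [CO2*]/KH = 29.3×10^-6 / 4.365×10^-2 = 6.71×10^-4 atm = 671 μatm

pCO2 = 671 μatm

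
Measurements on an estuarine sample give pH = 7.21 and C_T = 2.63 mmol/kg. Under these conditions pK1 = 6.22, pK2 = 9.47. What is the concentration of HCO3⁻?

[HCO3⁻] = 2.37 mmol/kg

α₁ = 1 / (1 + [H⁺]/K1 + K2/[H⁺]) = 1 / (1 + 10^-0.99 + 10^-2.26)
   = 1 / (1 + 0.10233 + 0.0054954) = 1/1.1078 = 0.9027
[HCO3⁻] = α₁ × DIC = 0.9027 × 2.63 = 2.37 mmol/kg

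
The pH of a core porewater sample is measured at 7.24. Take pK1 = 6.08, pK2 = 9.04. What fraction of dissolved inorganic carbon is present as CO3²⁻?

α₂ = 1 / (1 + [H⁺]/K2 + [H⁺]²/(K1K2)) = 1 / (1 + 10^+1.80 + 10^+0.64)
   = 1 / (1 + 63.096 + 4.3652) = 1/68.461 = 0.01461

α₂ = 0.0146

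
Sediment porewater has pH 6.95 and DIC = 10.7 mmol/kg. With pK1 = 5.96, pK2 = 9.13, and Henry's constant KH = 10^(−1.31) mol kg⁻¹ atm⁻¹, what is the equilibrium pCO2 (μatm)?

pCO2 = 2.02×10^4 μatm

α₀ = 1 / (1 + K1/[H⁺] + K1K2/[H⁺]²) = 1 / (1 + 10^+0.99 + 10^-1.19)
   = 1 / (1 + 9.7724 + 0.064565) = 1/10.837 = 0.09228
[CO2*] = α₀ × DIC = 0.09228 × 10.7 = 0.9874 mmol/kg
pCO2 = [CO2*]/KH = 9.874×10^-4 / 4.898×10^-2 = 2.02×10^4 μatm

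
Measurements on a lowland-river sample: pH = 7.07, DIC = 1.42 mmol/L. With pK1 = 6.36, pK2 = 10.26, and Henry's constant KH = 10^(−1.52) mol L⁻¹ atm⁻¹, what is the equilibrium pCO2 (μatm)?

α₀ = 1 / (1 + K1/[H⁺] + K1K2/[H⁺]²) = 1 / (1 + 10^+0.71 + 10^-2.48)
   = 1 / (1 + 5.1286 + 0.0033113) = 1/6.1319 = 0.1631
[CO2*] = α₀ × DIC = 0.1631 × 1.42 = 0.2316 mmol/L
pCO2 = [CO2*]/KH = 2.316×10^-4 / 3.020×10^-2 = 7670 μatm

pCO2 = 7670 μatm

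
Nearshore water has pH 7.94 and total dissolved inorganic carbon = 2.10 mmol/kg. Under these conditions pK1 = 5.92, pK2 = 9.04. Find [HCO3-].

α₁ = 1 / (1 + [H⁺]/K1 + K2/[H⁺]) = 1 / (1 + 10^-2.02 + 10^-1.10)
   = 1 / (1 + 0.0095499 + 0.079433) = 1/1.0890 = 0.9183
[HCO3⁻] = α₁ × DIC = 0.9183 × 2.10 = 1.93 mmol/kg

[HCO3⁻] = 1.93 mmol/kg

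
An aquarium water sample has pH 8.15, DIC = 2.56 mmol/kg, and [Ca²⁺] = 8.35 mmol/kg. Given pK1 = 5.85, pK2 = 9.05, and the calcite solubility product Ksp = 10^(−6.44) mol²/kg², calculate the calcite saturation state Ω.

α₂ = 1 / (1 + [H⁺]/K2 + [H⁺]²/(K1K2)) = 1 / (1 + 10^+0.90 + 10^-1.40)
   = 1 / (1 + 7.9433 + 0.039811) = 1/8.9831 = 0.1113
[CO3²⁻] = α₂ × DIC = 0.1113 × 2.56 = 0.2850 mmol/kg
Ksp = 10^(−6.44) = 3.631×10^-7
Ω = [Ca²⁺][CO3²⁻]/Ksp = (8.35×10^-3)(2.850×10^-4) / 3.631×10^-7 = 6.55

Ω = 6.55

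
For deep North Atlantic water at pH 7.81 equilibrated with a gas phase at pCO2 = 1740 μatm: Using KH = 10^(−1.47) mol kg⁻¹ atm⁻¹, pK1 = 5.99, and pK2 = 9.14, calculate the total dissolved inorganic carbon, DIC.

DIC = 4.14 mmol/kg

[CO2*] = KH · pCO2 = 10^(−1.47) × 1740×10^-6 = 5.896×10^-5 mol/kg
α₀ = 1/(1 + K1/[H⁺] + K1K2/[H⁺]²) = 1/(1 + 10^+1.82 + 10^+0.49) = 0.01425
DIC = [CO2*]/α₀ = 5.896×10^-5 / 0.01425 = 4.14 mmol/kg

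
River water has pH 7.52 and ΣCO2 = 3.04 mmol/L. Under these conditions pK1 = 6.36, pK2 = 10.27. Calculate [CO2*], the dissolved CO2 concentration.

α₀ = 1 / (1 + K1/[H⁺] + K1K2/[H⁺]²) = 1 / (1 + 10^+1.16 + 10^-1.59)
   = 1 / (1 + 14.454 + 0.025704) = 1/15.480 = 0.06460
[CO2*] = α₀ × DIC = 0.06460 × 3.04 = 0.196 mmol/L

[CO2*] = 0.196 mmol/L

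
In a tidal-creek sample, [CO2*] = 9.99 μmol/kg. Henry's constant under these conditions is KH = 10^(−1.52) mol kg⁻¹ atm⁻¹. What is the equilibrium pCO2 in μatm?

pCO2 = 331 μatm

KH = 10^(−1.52) = 3.020×10^-2 mol kg⁻¹ atm⁻¹
pCO2 = [CO2*]/KH = 9.99×10^-6 / 3.020×10^-2 = 3.31×10^-4 atm = 331 μatm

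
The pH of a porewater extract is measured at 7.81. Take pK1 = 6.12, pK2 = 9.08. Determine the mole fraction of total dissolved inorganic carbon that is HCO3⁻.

α₁ = 0.931

α₁ = 1 / (1 + [H⁺]/K1 + K2/[H⁺]) = 1 / (1 + 10^-1.69 + 10^-1.27)
   = 1 / (1 + 0.020417 + 0.053703) = 1/1.0741 = 0.9310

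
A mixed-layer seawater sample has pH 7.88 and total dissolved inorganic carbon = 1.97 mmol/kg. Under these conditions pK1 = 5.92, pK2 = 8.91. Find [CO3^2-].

[CO3²⁻] = 0.166 mmol/kg

α₂ = 1 / (1 + [H⁺]/K2 + [H⁺]²/(K1K2)) = 1 / (1 + 10^+1.03 + 10^-0.93)
   = 1 / (1 + 10.715 + 0.11749) = 1/11.833 = 0.08451
[CO3²⁻] = α₂ × DIC = 0.08451 × 1.97 = 0.166 mmol/kg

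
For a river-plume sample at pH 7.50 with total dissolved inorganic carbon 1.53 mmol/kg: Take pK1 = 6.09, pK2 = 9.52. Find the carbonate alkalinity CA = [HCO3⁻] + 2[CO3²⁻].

CA = 1.49 mmol/kg

CA = [HCO3⁻] + 2[CO3²⁻] = (α₁ + 2α₂)·DIC
At pH 7.50: [H⁺]/K1 = 10^-1.41 = 0.038905, K2/[H⁺] = 10^-2.02 = 0.0095499
α₁ = 1/(1 + 0.038905 + 0.0095499) = 1/1.0485 = 0.9538; α₂ = α₁·K2/[H⁺] = 0.009109
α₁ + 2α₂ = 0.9720
CA = 0.9720 × 1.53 = 1.49 mmol/kg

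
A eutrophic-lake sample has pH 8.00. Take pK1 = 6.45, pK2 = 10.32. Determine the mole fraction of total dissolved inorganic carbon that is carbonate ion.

α₂ = 0.00463

α₂ = 1 / (1 + [H⁺]/K2 + [H⁺]²/(K1K2)) = 1 / (1 + 10^+2.32 + 10^+0.77)
   = 1 / (1 + 208.93 + 5.8884) = 1/215.82 = 0.004634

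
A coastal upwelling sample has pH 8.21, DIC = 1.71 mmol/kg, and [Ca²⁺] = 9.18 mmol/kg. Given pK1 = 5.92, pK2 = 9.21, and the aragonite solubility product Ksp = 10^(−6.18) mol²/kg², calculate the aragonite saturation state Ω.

Ω = 2.15

α₂ = 1 / (1 + [H⁺]/K2 + [H⁺]²/(K1K2)) = 1 / (1 + 10^+1.00 + 10^-1.29)
   = 1 / (1 + 10.000 + 0.051286) = 1/11.051 = 0.09049
[CO3²⁻] = α₂ × DIC = 0.09049 × 1.71 = 0.1547 mmol/kg
Ksp = 10^(−6.18) = 6.607×10^-7
Ω = [Ca²⁺][CO3²⁻]/Ksp = (9.18×10^-3)(1.547×10^-4) / 6.607×10^-7 = 2.15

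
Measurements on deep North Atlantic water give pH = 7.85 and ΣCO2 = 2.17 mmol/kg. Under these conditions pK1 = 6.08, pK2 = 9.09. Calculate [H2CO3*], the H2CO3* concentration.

[CO2*] = 0.0343 mmol/kg

α₀ = 1 / (1 + K1/[H⁺] + K1K2/[H⁺]²) = 1 / (1 + 10^+1.77 + 10^+0.53)
   = 1 / (1 + 58.884 + 3.3884) = 1/63.273 = 0.01580
[CO2*] = α₀ × DIC = 0.01580 × 2.17 = 0.0343 mmol/kg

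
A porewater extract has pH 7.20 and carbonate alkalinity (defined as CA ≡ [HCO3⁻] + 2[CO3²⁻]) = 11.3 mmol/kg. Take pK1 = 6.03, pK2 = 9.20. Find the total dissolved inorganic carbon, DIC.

DIC = 11.9 mmol/kg

CA = [HCO3⁻] + 2[CO3²⁻] = (α₁ + 2α₂)·DIC
At pH 7.20: [H⁺]/K1 = 10^-1.17 = 0.067608, K2/[H⁺] = 10^-2.00 = 0.010000
α₁ = 1/(1 + 0.067608 + 0.010000) = 1/1.0776 = 0.9280; α₂ = α₁·K2/[H⁺] = 0.009280
α₁ + 2α₂ = 0.9465
DIC = CA / (α₁ + 2α₂) = 11.3 / 0.9465 = 11.9 mmol/kg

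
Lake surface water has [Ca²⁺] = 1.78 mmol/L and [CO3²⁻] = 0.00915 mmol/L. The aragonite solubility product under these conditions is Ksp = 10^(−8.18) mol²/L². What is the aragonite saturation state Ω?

Ksp = 10^(−8.18) = 6.607×10^-9
Ω = [Ca²⁺][CO3²⁻]/Ksp = (1.78×10^-3)(0.00915×10^-3) / 6.607×10^-9 = 2.47

Ω = 2.47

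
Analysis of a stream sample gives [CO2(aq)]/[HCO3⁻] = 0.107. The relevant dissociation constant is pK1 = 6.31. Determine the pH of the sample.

From K1 = [H⁺][HCO3⁻]/[CO2(aq)]:  pH = pK1 − log₁₀([CO2(aq)]/[HCO3⁻])
log₁₀(0.107) = -0.971
pH = 6.31 − (-0.971) = 7.28

pH = 7.28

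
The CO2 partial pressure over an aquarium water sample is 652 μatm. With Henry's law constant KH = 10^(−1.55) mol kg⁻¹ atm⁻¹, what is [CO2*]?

KH = 10^(−1.55) = 2.818×10^-2 mol kg⁻¹ atm⁻¹
[CO2*] = KH · pCO2 = 2.818×10^-2 × 652×10^-6 atm = 1.84×10^-5 mol/kg

[CO2*] = 18.4 μmol/kg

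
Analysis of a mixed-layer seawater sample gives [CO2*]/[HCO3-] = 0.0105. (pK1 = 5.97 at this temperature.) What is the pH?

pH = 7.95

From K1 = [H⁺][HCO3-]/[CO2*]:  pH = pK1 − log₁₀([CO2*]/[HCO3-])
log₁₀(0.0105) = -1.979
pH = 5.97 − (-1.979) = 7.95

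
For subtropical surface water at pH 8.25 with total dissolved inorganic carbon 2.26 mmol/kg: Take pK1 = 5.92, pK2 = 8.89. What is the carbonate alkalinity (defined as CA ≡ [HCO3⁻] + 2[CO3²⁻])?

CA = 2.67 mmol/kg

CA = [HCO3⁻] + 2[CO3²⁻] = (α₁ + 2α₂)·DIC
At pH 8.25: [H⁺]/K1 = 10^-2.33 = 0.0046774, K2/[H⁺] = 10^-0.64 = 0.22909
α₁ = 1/(1 + 0.0046774 + 0.22909) = 1/1.2338 = 0.8105; α₂ = α₁·K2/[H⁺] = 0.1857
α₁ + 2α₂ = 1.1819
CA = 1.1819 × 2.26 = 2.67 mmol/kg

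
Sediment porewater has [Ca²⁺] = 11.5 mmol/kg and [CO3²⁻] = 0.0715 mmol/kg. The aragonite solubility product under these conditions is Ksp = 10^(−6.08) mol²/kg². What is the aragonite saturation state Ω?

Ω = 0.989

Ksp = 10^(−6.08) = 8.318×10^-7
Ω = [Ca²⁺][CO3²⁻]/Ksp = (11.5×10^-3)(0.0715×10^-3) / 8.318×10^-7 = 0.989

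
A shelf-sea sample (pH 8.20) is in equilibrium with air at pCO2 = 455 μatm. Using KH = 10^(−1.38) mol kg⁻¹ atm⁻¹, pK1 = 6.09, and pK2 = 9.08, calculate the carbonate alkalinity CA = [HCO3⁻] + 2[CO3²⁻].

CA = 3.09 mmol/kg

[CO2*] = KH · pCO2 = 10^(−1.38) × 455×10^-6 = 1.897×10^-5 mol/kg
α₀ = 1/(1 + K1/[H⁺] + K1K2/[H⁺]²) = 1/(1 + 10^+2.11 + 10^+1.23) = 0.006812
DIC = [CO2*]/α₀ = 1.897×10^-5 / 0.006812 = 2.785 mmol/kg
CA = (α₁ + 2α₂)·DIC = (0.8775 + 2×0.1157) × 2.785 = 3.09 mmol/kg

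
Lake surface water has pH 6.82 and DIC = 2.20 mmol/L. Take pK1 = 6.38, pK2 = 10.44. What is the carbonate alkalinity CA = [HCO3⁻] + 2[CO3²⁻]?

CA = [HCO3⁻] + 2[CO3²⁻] = (α₁ + 2α₂)·DIC
At pH 6.82: [H⁺]/K1 = 10^-0.44 = 0.36308, K2/[H⁺] = 10^-3.62 = 0.00023988
α₁ = 1/(1 + 0.36308 + 0.00023988) = 1/1.3633 = 0.7335; α₂ = α₁·K2/[H⁺] = 0.0001760
α₁ + 2α₂ = 0.7339
CA = 0.7339 × 2.20 = 1.61 mmol/L

CA = 1.61 mmol/L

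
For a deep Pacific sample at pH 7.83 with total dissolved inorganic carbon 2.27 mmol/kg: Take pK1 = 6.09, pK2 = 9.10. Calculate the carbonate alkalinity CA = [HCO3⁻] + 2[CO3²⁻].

CA = 2.35 mmol/kg

CA = [HCO3⁻] + 2[CO3²⁻] = (α₁ + 2α₂)·DIC
At pH 7.83: [H⁺]/K1 = 10^-1.74 = 0.018197, K2/[H⁺] = 10^-1.27 = 0.053703
α₁ = 1/(1 + 0.018197 + 0.053703) = 1/1.0719 = 0.9329; α₂ = α₁·K2/[H⁺] = 0.05010
α₁ + 2α₂ = 1.0331
CA = 1.0331 × 2.27 = 2.35 mmol/kg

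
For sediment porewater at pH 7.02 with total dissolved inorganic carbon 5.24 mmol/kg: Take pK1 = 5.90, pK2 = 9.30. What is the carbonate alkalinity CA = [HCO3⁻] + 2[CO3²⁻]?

CA = [HCO3⁻] + 2[CO3²⁻] = (α₁ + 2α₂)·DIC
At pH 7.02: [H⁺]/K1 = 10^-1.12 = 0.075858, K2/[H⁺] = 10^-2.28 = 0.0052481
α₁ = 1/(1 + 0.075858 + 0.0052481) = 1/1.0811 = 0.9250; α₂ = α₁·K2/[H⁺] = 0.004854
α₁ + 2α₂ = 0.9347
CA = 0.9347 × 5.24 = 4.90 mmol/kg

CA = 4.90 mmol/kg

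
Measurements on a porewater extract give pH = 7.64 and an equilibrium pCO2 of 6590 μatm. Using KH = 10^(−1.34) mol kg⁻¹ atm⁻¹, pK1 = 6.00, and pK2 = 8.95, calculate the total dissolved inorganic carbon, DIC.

[CO2*] = KH · pCO2 = 10^(−1.34) × 6590×10^-6 = 3.012×10^-4 mol/kg
α₀ = 1/(1 + K1/[H⁺] + K1K2/[H⁺]²) = 1/(1 + 10^+1.64 + 10^+0.33) = 0.02137
DIC = [CO2*]/α₀ = 3.012×10^-4 / 0.02137 = 14.1 mmol/kg

DIC = 14.1 mmol/kg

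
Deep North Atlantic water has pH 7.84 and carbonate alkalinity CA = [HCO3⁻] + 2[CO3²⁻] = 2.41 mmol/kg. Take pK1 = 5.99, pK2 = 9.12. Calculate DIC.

CA = [HCO3⁻] + 2[CO3²⁻] = (α₁ + 2α₂)·DIC
At pH 7.84: [H⁺]/K1 = 10^-1.85 = 0.014125, K2/[H⁺] = 10^-1.28 = 0.052481
α₁ = 1/(1 + 0.014125 + 0.052481) = 1/1.0666 = 0.9376; α₂ = α₁·K2/[H⁺] = 0.04920
α₁ + 2α₂ = 1.0360
DIC = CA / (α₁ + 2α₂) = 2.41 / 1.0360 = 2.33 mmol/kg

DIC = 2.33 mmol/kg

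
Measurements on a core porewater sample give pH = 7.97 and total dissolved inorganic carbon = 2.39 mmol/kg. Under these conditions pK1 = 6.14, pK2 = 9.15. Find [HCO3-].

[HCO3⁻] = 2.21 mmol/kg

α₁ = 1 / (1 + [H⁺]/K1 + K2/[H⁺]) = 1 / (1 + 10^-1.83 + 10^-1.18)
   = 1 / (1 + 0.014791 + 0.066069) = 1/1.0809 = 0.9252
[HCO3⁻] = α₁ × DIC = 0.9252 × 2.39 = 2.21 mmol/kg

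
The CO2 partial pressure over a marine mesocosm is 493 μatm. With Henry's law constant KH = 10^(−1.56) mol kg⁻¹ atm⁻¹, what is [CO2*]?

KH = 10^(−1.56) = 2.754×10^-2 mol kg⁻¹ atm⁻¹
[CO2*] = KH · pCO2 = 2.754×10^-2 × 493×10^-6 atm = 1.36×10^-5 mol/kg

[CO2*] = 13.6 μmol/kg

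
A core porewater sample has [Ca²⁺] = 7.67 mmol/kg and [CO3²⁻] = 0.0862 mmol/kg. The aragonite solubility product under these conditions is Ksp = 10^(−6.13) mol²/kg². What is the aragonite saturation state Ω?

Ksp = 10^(−6.13) = 7.413×10^-7
Ω = [Ca²⁺][CO3²⁻]/Ksp = (7.67×10^-3)(0.0862×10^-3) / 7.413×10^-7 = 0.892

Ω = 0.892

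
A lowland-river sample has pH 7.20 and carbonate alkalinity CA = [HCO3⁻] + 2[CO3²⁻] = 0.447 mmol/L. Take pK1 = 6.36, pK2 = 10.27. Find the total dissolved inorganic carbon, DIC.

CA = [HCO3⁻] + 2[CO3²⁻] = (α₁ + 2α₂)·DIC
At pH 7.20: [H⁺]/K1 = 10^-0.84 = 0.14454, K2/[H⁺] = 10^-3.07 = 0.00085114
α₁ = 1/(1 + 0.14454 + 0.00085114) = 1/1.1454 = 0.8731; α₂ = α₁·K2/[H⁺] = 0.0007431
α₁ + 2α₂ = 0.8745
DIC = CA / (α₁ + 2α₂) = 0.447 / 0.8745 = 0.511 mmol/L

DIC = 0.511 mmol/L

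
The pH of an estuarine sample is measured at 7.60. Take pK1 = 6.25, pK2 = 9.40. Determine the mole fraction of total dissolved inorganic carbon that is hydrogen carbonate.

α₁ = 0.943

α₁ = 1 / (1 + [H⁺]/K1 + K2/[H⁺]) = 1 / (1 + 10^-1.35 + 10^-1.80)
   = 1 / (1 + 0.044668 + 0.015849) = 1/1.0605 = 0.9429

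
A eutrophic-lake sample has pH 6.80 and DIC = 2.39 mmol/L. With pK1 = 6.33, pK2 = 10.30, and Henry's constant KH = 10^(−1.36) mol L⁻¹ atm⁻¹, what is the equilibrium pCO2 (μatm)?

pCO2 = 1.39×10^4 μatm

α₀ = 1 / (1 + K1/[H⁺] + K1K2/[H⁺]²) = 1 / (1 + 10^+0.47 + 10^-3.03)
   = 1 / (1 + 2.9512 + 0.00093325) = 1/3.9521 = 0.2530
[CO2*] = α₀ × DIC = 0.2530 × 2.39 = 0.6047 mmol/L
pCO2 = [CO2*]/KH = 6.047×10^-4 / 4.365×10^-2 = 1.39×10^4 μatm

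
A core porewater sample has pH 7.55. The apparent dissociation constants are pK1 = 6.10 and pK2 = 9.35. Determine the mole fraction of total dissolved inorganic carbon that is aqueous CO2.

α₀ = 1 / (1 + K1/[H⁺] + K1K2/[H⁺]²) = 1 / (1 + 10^+1.45 + 10^-0.35)
   = 1 / (1 + 28.184 + 0.44668) = 1/29.631 = 0.03375

α₀ = 0.0337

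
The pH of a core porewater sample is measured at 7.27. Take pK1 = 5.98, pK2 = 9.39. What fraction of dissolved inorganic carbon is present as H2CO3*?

α₀ = 0.0484

α₀ = 1 / (1 + K1/[H⁺] + K1K2/[H⁺]²) = 1 / (1 + 10^+1.29 + 10^-0.83)
   = 1 / (1 + 19.498 + 0.14791) = 1/20.646 = 0.04843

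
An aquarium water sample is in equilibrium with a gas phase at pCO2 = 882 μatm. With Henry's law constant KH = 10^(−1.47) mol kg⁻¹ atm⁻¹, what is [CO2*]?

KH = 10^(−1.47) = 3.388×10^-2 mol kg⁻¹ atm⁻¹
[CO2*] = KH · pCO2 = 3.388×10^-2 × 882×10^-6 atm = 2.99×10^-5 mol/kg

[CO2*] = 29.9 μmol/kg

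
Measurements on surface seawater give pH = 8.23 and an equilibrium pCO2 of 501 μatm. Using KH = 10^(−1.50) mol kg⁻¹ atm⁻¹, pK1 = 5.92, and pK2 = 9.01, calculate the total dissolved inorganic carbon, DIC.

[CO2*] = KH · pCO2 = 10^(−1.50) × 501×10^-6 = 1.584×10^-5 mol/kg
α₀ = 1/(1 + K1/[H⁺] + K1K2/[H⁺]²) = 1/(1 + 10^+2.31 + 10^+1.53) = 0.004183
DIC = [CO2*]/α₀ = 1.584×10^-5 / 0.004183 = 3.79 mmol/kg

DIC = 3.79 mmol/kg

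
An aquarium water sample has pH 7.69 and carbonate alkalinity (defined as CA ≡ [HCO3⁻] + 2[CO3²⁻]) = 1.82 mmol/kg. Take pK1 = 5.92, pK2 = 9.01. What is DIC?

CA = [HCO3⁻] + 2[CO3²⁻] = (α₁ + 2α₂)·DIC
At pH 7.69: [H⁺]/K1 = 10^-1.77 = 0.016982, K2/[H⁺] = 10^-1.32 = 0.047863
α₁ = 1/(1 + 0.016982 + 0.047863) = 1/1.0648 = 0.9391; α₂ = α₁·K2/[H⁺] = 0.04495
α₁ + 2α₂ = 1.0290
DIC = CA / (α₁ + 2α₂) = 1.82 / 1.0290 = 1.77 mmol/kg

DIC = 1.77 mmol/kg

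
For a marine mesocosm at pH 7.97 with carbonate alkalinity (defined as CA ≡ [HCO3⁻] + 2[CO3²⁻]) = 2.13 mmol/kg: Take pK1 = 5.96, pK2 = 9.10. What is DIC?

DIC = 2.01 mmol/kg

CA = [HCO3⁻] + 2[CO3²⁻] = (α₁ + 2α₂)·DIC
At pH 7.97: [H⁺]/K1 = 10^-2.01 = 0.0097724, K2/[H⁺] = 10^-1.13 = 0.074131
α₁ = 1/(1 + 0.0097724 + 0.074131) = 1/1.0839 = 0.9226; α₂ = α₁·K2/[H⁺] = 0.06839
α₁ + 2α₂ = 1.0594
DIC = CA / (α₁ + 2α₂) = 2.13 / 1.0594 = 2.01 mmol/kg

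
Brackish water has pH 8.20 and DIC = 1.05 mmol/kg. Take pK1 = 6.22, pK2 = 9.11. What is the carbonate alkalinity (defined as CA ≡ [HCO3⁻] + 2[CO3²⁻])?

CA = 1.15 mmol/kg

CA = [HCO3⁻] + 2[CO3²⁻] = (α₁ + 2α₂)·DIC
At pH 8.20: [H⁺]/K1 = 10^-1.98 = 0.010471, K2/[H⁺] = 10^-0.91 = 0.12303
α₁ = 1/(1 + 0.010471 + 0.12303) = 1/1.1335 = 0.8822; α₂ = α₁·K2/[H⁺] = 0.1085
α₁ + 2α₂ = 1.0993
CA = 1.0993 × 1.05 = 1.15 mmol/kg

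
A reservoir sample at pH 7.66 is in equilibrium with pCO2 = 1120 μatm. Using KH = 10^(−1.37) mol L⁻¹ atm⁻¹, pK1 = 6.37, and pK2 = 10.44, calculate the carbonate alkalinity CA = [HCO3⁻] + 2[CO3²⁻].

[CO2*] = KH · pCO2 = 10^(−1.37) × 1120×10^-6 = 4.778×10^-5 mol/L
α₀ = 1/(1 + K1/[H⁺] + K1K2/[H⁺]²) = 1/(1 + 10^+1.29 + 10^-1.49) = 0.04871
DIC = [CO2*]/α₀ = 4.778×10^-5 / 0.04871 = 0.9809 mmol/L
CA = (α₁ + 2α₂)·DIC = (0.9497 + 2×0.001576) × 0.9809 = 0.935 mmol/L

CA = 0.935 mmol/L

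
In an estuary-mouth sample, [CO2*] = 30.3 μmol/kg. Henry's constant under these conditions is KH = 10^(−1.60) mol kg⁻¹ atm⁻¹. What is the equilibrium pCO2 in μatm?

KH = 10^(−1.60) = 2.512×10^-2 mol kg⁻¹ atm⁻¹
pCO2 = [CO2*]/KH = 30.3×10^-6 / 2.512×10^-2 = 1.21×10^-3 atm = 1210 μatm

pCO2 = 1210 μatm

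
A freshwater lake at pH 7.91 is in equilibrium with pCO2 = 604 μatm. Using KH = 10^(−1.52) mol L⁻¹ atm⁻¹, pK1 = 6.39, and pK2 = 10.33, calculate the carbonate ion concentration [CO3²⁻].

[CO2*] = KH · pCO2 = 10^(−1.52) × 604×10^-6 = 1.824×10^-5 mol/L
α₀ = 1/(1 + K1/[H⁺] + K1K2/[H⁺]²) = 1/(1 + 10^+1.52 + 10^-0.90) = 0.02921
DIC = [CO2*]/α₀ = 1.824×10^-5 / 0.02921 = 0.6245 mmol/L
[CO3²⁻] = α₂·DIC; α₂ = 0.003677, so [CO3²⁻] = 0.003677 × 0.6245 = 0.00230 mmol/L = 2.30 μmol/L

[CO3²⁻] = 2.30 μmol/L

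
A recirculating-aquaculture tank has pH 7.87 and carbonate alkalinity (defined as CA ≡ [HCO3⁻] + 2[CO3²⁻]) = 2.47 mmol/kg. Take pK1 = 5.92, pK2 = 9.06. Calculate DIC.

DIC = 2.35 mmol/kg

CA = [HCO3⁻] + 2[CO3²⁻] = (α₁ + 2α₂)·DIC
At pH 7.87: [H⁺]/K1 = 10^-1.95 = 0.011220, K2/[H⁺] = 10^-1.19 = 0.064565
α₁ = 1/(1 + 0.011220 + 0.064565) = 1/1.0758 = 0.9296; α₂ = α₁·K2/[H⁺] = 0.06002
α₁ + 2α₂ = 1.0496
DIC = CA / (α₁ + 2α₂) = 2.47 / 1.0496 = 2.35 mmol/kg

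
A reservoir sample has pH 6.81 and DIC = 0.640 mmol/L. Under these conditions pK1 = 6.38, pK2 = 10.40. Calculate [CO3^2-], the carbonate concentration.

α₂ = 1 / (1 + [H⁺]/K2 + [H⁺]²/(K1K2)) = 1 / (1 + 10^+3.59 + 10^+3.16)
   = 1 / (1 + 3890.5 + 1445.4) = 1/5336.9 = 0.0001874
[CO3²⁻] = α₂ × DIC = 0.0001874 × 0.640 = 0.000120 mmol/L = 0.120 μmol/L

[CO3²⁻] = 0.120 μmol/L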